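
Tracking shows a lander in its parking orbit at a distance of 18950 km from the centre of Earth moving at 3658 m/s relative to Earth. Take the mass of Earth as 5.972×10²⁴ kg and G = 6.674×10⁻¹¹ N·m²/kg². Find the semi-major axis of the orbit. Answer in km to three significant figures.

a ≈ 13900 km

μ = GM = 6.674×10⁻¹¹ × 5.972×10²⁴ = 3.986×10¹⁴ m³/s².
r = 1.895×10⁷ m.
Specific orbital energy ε = v²/2 − μ/r = (3658)²/2 − 3.986×10¹⁴/1.895×10⁷ = -1.434×10⁷ J/kg.
Since ε = −μ/(2a), a = −μ/(2ε) = 1.389×10⁷ m = 13895 km.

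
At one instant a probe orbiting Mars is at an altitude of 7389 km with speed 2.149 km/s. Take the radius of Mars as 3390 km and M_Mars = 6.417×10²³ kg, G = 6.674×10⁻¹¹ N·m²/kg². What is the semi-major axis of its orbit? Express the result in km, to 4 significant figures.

μ = GM = 6.674×10⁻¹¹ × 6.417×10²³ = 4.283×10¹³ m³/s².
r = 3390 + 7389 = 10779 km = 1.078×10⁷ m.
Specific orbital energy ε = v²/2 − μ/r = (2149)²/2 − 4.283×10¹³/1.078×10⁷ = -1.664×10⁶ J/kg.
Since ε = −μ/(2a), a = −μ/(2ε) = 1.287×10⁷ m = 12868 km.

a ≈ 12870 km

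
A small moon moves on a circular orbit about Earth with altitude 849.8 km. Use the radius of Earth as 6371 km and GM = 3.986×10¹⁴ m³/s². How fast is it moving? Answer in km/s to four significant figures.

v ≈ 7.430 km/s

r = 6371 + 849.8 = 7220.8 km = 7.2208×10⁶ m.
For a circular orbit v = √(μ/r) = √(3.986×10¹⁴ / 7.221×10⁶) = √(5.520×10⁷) = 7430 m/s.
That is 7.430 km/s.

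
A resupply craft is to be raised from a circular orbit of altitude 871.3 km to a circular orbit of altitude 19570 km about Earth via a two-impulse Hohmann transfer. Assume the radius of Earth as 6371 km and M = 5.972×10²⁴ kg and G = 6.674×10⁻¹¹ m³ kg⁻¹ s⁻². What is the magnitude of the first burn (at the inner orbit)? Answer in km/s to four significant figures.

μ = GM = 6.674×10⁻¹¹ × 5.972×10²⁴ = 3.986×10¹⁴ m³/s².
r₁ = 6371 + 871.3 = 7242.3 km = 7.2423×10⁶ m.
r₂ = 6371 + 19570 = 25941 km = 2.5941×10⁷ m.
Transfer ellipse a_t = (r₁ + r₂)/2 = 1.659×10⁷ m.
At r₁: circular v_c1 = √(μ/r₁) = 7418 m/s; transfer-perigee v_p = √[μ(2/r₁ − 1/a_t)] = 9276 m/s.
Δv₁ = v_p − v_c1 = 1858 m/s.
= 1.858 km/s.

Δv ≈ 1.858 km/s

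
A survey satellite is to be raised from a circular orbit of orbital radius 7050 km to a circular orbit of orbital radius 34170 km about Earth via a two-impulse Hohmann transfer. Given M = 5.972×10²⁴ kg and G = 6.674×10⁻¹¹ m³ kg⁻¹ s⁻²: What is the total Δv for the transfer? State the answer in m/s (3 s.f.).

μ = GM = 6.674×10⁻¹¹ × 5.972×10²⁴ = 3.986×10¹⁴ m³/s².
r₁ = 7050 km = 7.050×10⁶ m.
r₂ = 34170 km = 3.417×10⁷ m.
Transfer ellipse a_t = (r₁ + r₂)/2 = 2.061×10⁷ m.
At r₁: circular v_c1 = √(μ/r₁) = 7519 m/s; transfer-perigee v_p = √[μ(2/r₁ − 1/a_t)] = 9681 m/s.
Δv₁ = v_p − v_c1 = 2163 m/s.
At r₂: circular v_c2 = √(μ/r₂) = 3415 m/s; transfer-apogee v_a = √[μ(2/r₂ − 1/a_t)] = 1997 m/s.
Δv₂ = v_c2 − v_a = 1418 m/s.
Total Δv = Δv₁ + Δv₂ = 3580 m/s.

Δv_total ≈ 3580 m/s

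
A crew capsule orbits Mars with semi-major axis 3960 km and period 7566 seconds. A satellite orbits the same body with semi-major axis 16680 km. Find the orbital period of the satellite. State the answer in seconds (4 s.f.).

Kepler's third law: T² ∝ a³, so T₂ = T₁ (a₂/a₁)^(3/2).
a₂/a₁ = 4.212, (a₂/a₁)^(3/2) = 8.645.
T₂ = 7566 × 8.645 = 65410 seconds.

T₂ ≈ 65410 seconds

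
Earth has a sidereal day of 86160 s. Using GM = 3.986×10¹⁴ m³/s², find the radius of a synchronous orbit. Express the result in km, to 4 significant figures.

r_sync ≈ 42160 km

A synchronous orbit has period T, so by Kepler's third law a = (μT²/4π²)^(1/3).
μT²/4π² = 3.986×10¹⁴ × (8.616×10⁴)² / 39.48 = 7.495×10²² m³.
a = 4.216×10⁷ m = 42163 km.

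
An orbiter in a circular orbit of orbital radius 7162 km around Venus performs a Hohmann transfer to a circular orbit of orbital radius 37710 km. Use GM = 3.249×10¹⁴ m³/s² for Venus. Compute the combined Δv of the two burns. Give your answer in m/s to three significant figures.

Δv_total ≈ 3270 m/s

r₁ = 7162 km = 7.162×10⁶ m.
r₂ = 37710 km = 3.771×10⁷ m.
Transfer ellipse a_t = (r₁ + r₂)/2 = 2.244×10⁷ m.
At r₁: circular v_c1 = √(μ/r₁) = 6735 m/s; transfer-periapsis v_p = √[μ(2/r₁ − 1/a_t)] = 8732 m/s.
Δv₁ = v_p − v_c1 = 1997 m/s.
At r₂: circular v_c2 = √(μ/r₂) = 2935 m/s; transfer-apoapsis v_a = √[μ(2/r₂ − 1/a_t)] = 1658 m/s.
Δv₂ = v_c2 − v_a = 1277 m/s.
Total Δv = Δv₁ + Δv₂ = 3274 m/s.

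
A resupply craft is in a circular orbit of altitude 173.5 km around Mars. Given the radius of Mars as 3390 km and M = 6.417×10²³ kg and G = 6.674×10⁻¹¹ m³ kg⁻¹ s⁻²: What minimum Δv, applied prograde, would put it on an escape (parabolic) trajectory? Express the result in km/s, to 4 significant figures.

Δv ≈ 1.436 km/s

μ = GM = 6.674×10⁻¹¹ × 6.417×10²³ = 4.283×10¹³ m³/s².
r = 3390 + 173.5 = 3563.5 km = 3.5635×10⁶ m.
Circular speed v_c = √(μ/r) = 3467 m/s.
Escape speed v_esc = √(2μ/r) = √2 × v_c = 4903 m/s.
Δv = v_esc − v_c = 1436 m/s = 1.436 km/s.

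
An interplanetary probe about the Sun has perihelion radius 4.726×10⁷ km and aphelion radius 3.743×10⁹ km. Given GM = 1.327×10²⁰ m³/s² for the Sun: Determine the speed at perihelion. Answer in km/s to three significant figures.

v ≈ 74.5 km/s

Semi-major axis a = (r_p + r_a)/2 = 1.8951×10⁹ km = 1.895×10¹² m.
Vis-viva: v² = μ(2/r − 1/a) = 1.327×10²⁰ × (4.232×10⁻¹¹ − 5.277×10⁻¹³) = 5.546×10⁹ m²/s².
v = 74470 m/s = 74.47 km/s.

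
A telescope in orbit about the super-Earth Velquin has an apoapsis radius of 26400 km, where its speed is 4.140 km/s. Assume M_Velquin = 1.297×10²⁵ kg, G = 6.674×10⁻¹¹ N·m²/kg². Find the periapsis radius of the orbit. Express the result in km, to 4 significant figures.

periapsis radius ≈ 9342 km

μ = GM = 6.674×10⁻¹¹ × 1.297×10²⁵ = 8.656×10¹⁴ m³/s².
r_a = 2.640×10⁷ m.
Specific energy ε = v²/2 − μ/r = -2.422×10⁷ J/kg, so a = −μ/(2ε) = 1.787×10⁷ m.
The apsides satisfy r_p + r_a = 2a, so the periapsis radius is 2a − r_a = 9.342×10⁶ m = 9341.6 km.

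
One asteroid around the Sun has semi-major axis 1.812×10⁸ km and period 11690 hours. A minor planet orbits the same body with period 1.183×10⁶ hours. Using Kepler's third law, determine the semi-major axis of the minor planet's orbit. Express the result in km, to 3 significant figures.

a₂ ≈ 3.93×10⁹ km

Kepler's third law: a³ ∝ T², so a₂ = a₁ (T₂/T₁)^(2/3).
T₂/T₁ = 101.2, (T₂/T₁)^(2/3) = 21.72.
a₂ = 1.812×10⁸ × 21.72 = 3.935×10⁹ km.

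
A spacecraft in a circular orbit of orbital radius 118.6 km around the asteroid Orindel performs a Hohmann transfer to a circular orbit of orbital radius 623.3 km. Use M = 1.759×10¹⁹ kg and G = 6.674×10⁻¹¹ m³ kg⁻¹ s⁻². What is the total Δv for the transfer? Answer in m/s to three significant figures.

Δv_total ≈ 48.3 m/s

μ = GM = 6.674×10⁻¹¹ × 1.759×10¹⁹ = 1.174×10⁹ m³/s².
r₁ = 118.6 km = 1.186×10⁵ m.
r₂ = 623.3 km = 6.233×10⁵ m.
Transfer ellipse a_t = (r₁ + r₂)/2 = 3.710×10⁵ m.
At r₁: circular v_c1 = √(μ/r₁) = 99.49 m/s; transfer-periapsis v_p = √[μ(2/r₁ − 1/a_t)] = 129.0 m/s.
Δv₁ = v_p − v_c1 = 29.47 m/s.
At r₂: circular v_c2 = √(μ/r₂) = 43.40 m/s; transfer-apoapsis v_a = √[μ(2/r₂ − 1/a_t)] = 24.54 m/s.
Δv₂ = v_c2 − v_a = 18.86 m/s.
Total Δv = Δv₁ + Δv₂ = 48.33 m/s.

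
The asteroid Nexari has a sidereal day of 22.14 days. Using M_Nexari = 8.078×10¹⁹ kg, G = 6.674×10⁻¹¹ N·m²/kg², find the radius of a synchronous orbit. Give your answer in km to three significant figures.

r_sync ≈ 7940 km

μ = GM = 6.674×10⁻¹¹ × 8.078×10¹⁹ = 5.391×10⁹ m³/s².
T = 22.14 days = 1.913×10⁶ s.
A synchronous orbit has period T, so by Kepler's third law a = (μT²/4π²)^(1/3).
μT²/4π² = 5.391×10⁹ × (1.913×10⁶)² / 39.48 = 4.997×10²⁰ m³.
a = 7.935×10⁶ m = 7935.4 km.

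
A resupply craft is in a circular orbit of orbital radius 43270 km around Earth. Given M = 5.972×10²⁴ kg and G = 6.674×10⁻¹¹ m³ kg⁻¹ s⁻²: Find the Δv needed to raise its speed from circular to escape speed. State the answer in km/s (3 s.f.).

Δv ≈ 1.26 km/s

μ = GM = 6.674×10⁻¹¹ × 5.972×10²⁴ = 3.986×10¹⁴ m³/s².
r = 43270 km = 4.327×10⁷ m.
Circular speed v_c = √(μ/r) = 3035 m/s.
Escape speed v_esc = √(2μ/r) = √2 × v_c = 4292 m/s.
Δv = v_esc − v_c = 1257 m/s = 1.257 km/s.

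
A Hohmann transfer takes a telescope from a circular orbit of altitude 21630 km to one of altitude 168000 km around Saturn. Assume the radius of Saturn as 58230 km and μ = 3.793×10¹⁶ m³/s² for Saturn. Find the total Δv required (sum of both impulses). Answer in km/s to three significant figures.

Δv_total ≈ 8.30 km/s

r₁ = 58230 + 21630 = 79860 km = 7.9860×10⁷ m.
r₂ = 58230 + 168000 = 226230 km = 2.2623×10⁸ m.
Transfer ellipse a_t = (r₁ + r₂)/2 = 1.530×10⁸ m.
At r₁: circular v_c1 = √(μ/r₁) = 21790 m/s; transfer-perikrone v_p = √[μ(2/r₁ − 1/a_t)] = 26500 m/s.
Δv₁ = v_p − v_c1 = 4703 m/s.
At r₂: circular v_c2 = √(μ/r₂) = 12950 m/s; transfer-apokrone v_a = √[μ(2/r₂ − 1/a_t)] = 9353 m/s.
Δv₂ = v_c2 − v_a = 3595 m/s.
Total Δv = Δv₁ + Δv₂ = 8298 m/s = 8.298 km/s.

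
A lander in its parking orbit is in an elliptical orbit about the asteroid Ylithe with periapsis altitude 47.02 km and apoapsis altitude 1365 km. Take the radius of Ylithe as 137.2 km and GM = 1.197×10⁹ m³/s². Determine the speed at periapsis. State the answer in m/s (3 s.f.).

v ≈ 108 m/s

r_p = 137.2 + 47.02 = 184.22 km = 1.8422×10⁵ m.
r_a = 137.2 + 1365 = 1502.2 km = 1.5022×10⁶ m.
Semi-major axis a = (r_p + r_a)/2 = 843.21 km = 8.432×10⁵ m.
Vis-viva: v² = μ(2/r − 1/a) = 1.197×10⁹ × (1.086×10⁻⁵ − 1.186×10⁻⁶) = 1.158×10⁴ m²/s².
v = 107.6 m/s.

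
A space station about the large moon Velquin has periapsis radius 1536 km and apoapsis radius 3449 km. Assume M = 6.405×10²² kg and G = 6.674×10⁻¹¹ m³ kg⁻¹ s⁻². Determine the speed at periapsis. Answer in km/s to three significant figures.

μ = GM = 6.674×10⁻¹¹ × 6.405×10²² = 4.275×10¹² m³/s².
Semi-major axis a = (r_p + r_a)/2 = 2492.5 km = 2.492×10⁶ m.
Vis-viva: v² = μ(2/r − 1/a) = 4.275×10¹² × (1.302×10⁻⁶ − 4.012×10⁻⁷) = 3.851×10⁶ m²/s².
v = 1962 m/s = 1.962 km/s.

v ≈ 1.96 km/s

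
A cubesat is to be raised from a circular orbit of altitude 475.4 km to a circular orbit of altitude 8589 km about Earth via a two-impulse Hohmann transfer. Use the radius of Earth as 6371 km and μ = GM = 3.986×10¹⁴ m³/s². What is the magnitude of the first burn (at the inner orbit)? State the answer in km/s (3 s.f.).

Δv ≈ 1.31 km/s

r₁ = 6371 + 475.4 = 6846.4 km = 6.8464×10⁶ m.
r₂ = 6371 + 8589 = 14960 km = 1.4960×10⁷ m.
Transfer ellipse a_t = (r₁ + r₂)/2 = 1.090×10⁷ m.
At r₁: circular v_c1 = √(μ/r₁) = 7630 m/s; transfer-perigee v_p = √[μ(2/r₁ − 1/a_t)] = 8938 m/s.
Δv₁ = v_p − v_c1 = 1307 m/s.
= 1.307 km/s.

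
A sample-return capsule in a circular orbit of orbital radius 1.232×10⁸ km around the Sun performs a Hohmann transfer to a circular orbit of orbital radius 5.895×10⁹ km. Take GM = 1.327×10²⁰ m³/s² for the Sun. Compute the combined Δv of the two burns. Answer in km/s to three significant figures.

r₁ = 1.232×10⁸ km = 1.232×10¹¹ m.
r₂ = 5.895×10⁹ km = 5.895×10¹² m.
Transfer ellipse a_t = (r₁ + r₂)/2 = 3.009×10¹² m.
At r₁: circular v_c1 = √(μ/r₁) = 32820 m/s; transfer-perihelion v_p = √[μ(2/r₁ − 1/a_t)] = 45940 m/s.
Δv₁ = v_p − v_c1 = 13120 m/s.
At r₂: circular v_c2 = √(μ/r₂) = 4745 m/s; transfer-aphelion v_a = √[μ(2/r₂ − 1/a_t)] = 960.0 m/s.
Δv₂ = v_c2 − v_a = 3785 m/s.
Total Δv = Δv₁ + Δv₂ = 16900 m/s = 16.90 km/s.

Δv_total ≈ 16.9 km/s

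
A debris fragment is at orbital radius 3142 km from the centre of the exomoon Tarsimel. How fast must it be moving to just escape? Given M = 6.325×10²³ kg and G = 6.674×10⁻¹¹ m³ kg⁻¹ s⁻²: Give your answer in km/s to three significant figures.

v_esc ≈ 5.18 km/s

μ = GM = 6.674×10⁻¹¹ × 6.325×10²³ = 4.221×10¹³ m³/s².
r = 3142 km = 3.142×10⁶ m.
Escape speed v_esc = √(2μ/r) = √(2 × 4.221×10¹³ / 3.142×10⁶) = √(2.687×10⁷) = 5184 m/s.
= 5.184 km/s.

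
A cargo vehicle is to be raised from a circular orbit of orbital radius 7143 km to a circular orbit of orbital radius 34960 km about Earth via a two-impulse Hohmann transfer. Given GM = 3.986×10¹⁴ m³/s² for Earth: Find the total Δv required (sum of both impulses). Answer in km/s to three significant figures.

r₁ = 7143 km = 7.143×10⁶ m.
r₂ = 34960 km = 3.496×10⁷ m.
Transfer ellipse a_t = (r₁ + r₂)/2 = 2.105×10⁷ m.
At r₁: circular v_c1 = √(μ/r₁) = 7470 m/s; transfer-perigee v_p = √[μ(2/r₁ − 1/a_t)] = 9627 m/s.
Δv₁ = v_p − v_c1 = 2156 m/s.
At r₂: circular v_c2 = √(μ/r₂) = 3377 m/s; transfer-apogee v_a = √[μ(2/r₂ − 1/a_t)] = 1967 m/s.
Δv₂ = v_c2 − v_a = 1410 m/s.
Total Δv = Δv₁ + Δv₂ = 3566 m/s = 3.566 km/s.

Δv_total ≈ 3.57 km/s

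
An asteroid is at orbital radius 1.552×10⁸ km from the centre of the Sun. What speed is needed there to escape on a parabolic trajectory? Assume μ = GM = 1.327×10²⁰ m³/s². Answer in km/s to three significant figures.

v_esc ≈ 41.4 km/s

r = 1.552×10⁸ km = 1.552×10¹¹ m.
Escape speed v_esc = √(2μ/r) = √(2 × 1.327×10²⁰ / 1.552×10¹¹) = √(1.710×10⁹) = 41350 m/s.
= 41.35 km/s.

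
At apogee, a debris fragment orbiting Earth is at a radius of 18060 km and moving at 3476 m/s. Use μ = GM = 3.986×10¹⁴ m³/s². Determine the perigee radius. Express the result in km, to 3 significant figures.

r_a = 1.806×10⁷ m.
Specific energy ε = v²/2 − μ/r = -1.603×10⁷ J/kg, so a = −μ/(2ε) = 1.243×10⁷ m.
The apsides satisfy r_p + r_a = 2a, so the perigee radius is 2a − r_a = 6.807×10⁶ m = 6806.5 km.

perigee radius ≈ 6810 km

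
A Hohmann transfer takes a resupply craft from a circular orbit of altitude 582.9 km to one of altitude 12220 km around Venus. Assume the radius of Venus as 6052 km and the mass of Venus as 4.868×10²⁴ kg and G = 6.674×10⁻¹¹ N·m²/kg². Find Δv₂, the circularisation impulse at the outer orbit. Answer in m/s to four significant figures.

μ = GM = 6.674×10⁻¹¹ × 4.868×10²⁴ = 3.249×10¹⁴ m³/s².
r₁ = 6052 + 582.9 = 6634.9 km = 6.6349×10⁶ m.
r₂ = 6052 + 12220 = 18272 km = 1.8272×10⁷ m.
Transfer ellipse a_t = (r₁ + r₂)/2 = 1.245×10⁷ m.
At r₁: circular v_c1 = √(μ/r₁) = 6998 m/s; transfer-periapsis v_p = √[μ(2/r₁ − 1/a_t)] = 8476 m/s.
At r₂: circular v_c2 = √(μ/r₂) = 4217 m/s; transfer-apoapsis v_a = √[μ(2/r₂ − 1/a_t)] = 3078 m/s.
Δv₂ = v_c2 − v_a = 1139 m/s.

Δv ≈ 1139 m/s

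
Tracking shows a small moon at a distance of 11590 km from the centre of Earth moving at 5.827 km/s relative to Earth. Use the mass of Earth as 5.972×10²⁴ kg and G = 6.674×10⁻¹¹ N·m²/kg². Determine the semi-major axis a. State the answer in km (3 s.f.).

μ = GM = 6.674×10⁻¹¹ × 5.972×10²⁴ = 3.986×10¹⁴ m³/s².
r = 1.159×10⁷ m.
Vis-viva rearranged: 1/a = 2/r − v²/μ = 1.726×10⁻⁷ − 8.519×10⁻⁸ = 8.737×10⁻⁸ m⁻¹.
a = 1.145×10⁷ m = 11445 km.

a ≈ 11400 km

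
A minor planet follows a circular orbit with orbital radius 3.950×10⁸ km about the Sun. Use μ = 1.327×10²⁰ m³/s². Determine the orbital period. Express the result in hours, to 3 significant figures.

r = 3.950×10⁸ km = 3.950×10¹¹ m.
Kepler's third law: T = 2π√(r³/μ) = 2π√((3.950×10¹¹)³ / 1.327×10²⁰).
r³/μ = 4.644×10¹⁴ s², so T = 2π × 2.155×10⁷ = 1.354×10⁸ s.
Converting: 1.354×10⁸ s ÷ 3600 = 37610 hours.

T ≈ 37600 hours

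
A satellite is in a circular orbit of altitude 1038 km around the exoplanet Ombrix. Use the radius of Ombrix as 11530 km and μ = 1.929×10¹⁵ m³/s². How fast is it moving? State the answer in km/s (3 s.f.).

v ≈ 12.4 km/s

r = 11530 + 1038 = 12568 km = 1.2568×10⁷ m.
For a circular orbit v = √(μ/r) = √(1.929×10¹⁵ / 1.257×10⁷) = √(1.535×10⁸) = 12390 m/s.
That is 12.39 km/s.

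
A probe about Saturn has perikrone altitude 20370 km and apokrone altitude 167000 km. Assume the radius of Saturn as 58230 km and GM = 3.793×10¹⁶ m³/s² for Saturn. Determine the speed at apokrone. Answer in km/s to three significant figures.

r_p = 58230 + 20370 = 78600 km = 7.8600×10⁷ m.
r_a = 58230 + 167000 = 225230 km = 2.2523×10⁸ m.
Semi-major axis a = (r_p + r_a)/2 = 1.5192×10⁵ km = 1.519×10⁸ m.
Vis-viva: v² = μ(2/r − 1/a) = 3.793×10¹⁶ × (8.880×10⁻⁹ − 6.583×10⁻⁹) = 8.713×10⁷ m²/s².
v = 9334 m/s = 9.334 km/s.

v ≈ 9.33 km/s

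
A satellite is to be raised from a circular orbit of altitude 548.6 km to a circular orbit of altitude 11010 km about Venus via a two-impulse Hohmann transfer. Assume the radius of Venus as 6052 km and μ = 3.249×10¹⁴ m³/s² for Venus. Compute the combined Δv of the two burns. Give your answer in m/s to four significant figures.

Δv_total ≈ 2514 m/s

r₁ = 6052 + 548.6 = 6600.6 km = 6.6006×10⁶ m.
r₂ = 6052 + 11010 = 17062 km = 1.7062×10⁷ m.
Transfer ellipse a_t = (r₁ + r₂)/2 = 1.183×10⁷ m.
At r₁: circular v_c1 = √(μ/r₁) = 7016 m/s; transfer-periapsis v_p = √[μ(2/r₁ − 1/a_t)] = 8425 m/s.
Δv₁ = v_p − v_c1 = 1409 m/s.
At r₂: circular v_c2 = √(μ/r₂) = 4364 m/s; transfer-apoapsis v_a = √[μ(2/r₂ − 1/a_t)] = 3259 m/s.
Δv₂ = v_c2 − v_a = 1104 m/s.
Total Δv = Δv₁ + Δv₂ = 2514 m/s.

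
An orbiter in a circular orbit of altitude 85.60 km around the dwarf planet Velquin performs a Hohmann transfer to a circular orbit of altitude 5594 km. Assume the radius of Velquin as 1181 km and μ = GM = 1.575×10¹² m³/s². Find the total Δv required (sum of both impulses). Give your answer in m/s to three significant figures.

Δv_total ≈ 544 m/s

r₁ = 1181 + 85.60 = 1266.6 km = 1.2666×10⁶ m.
r₂ = 1181 + 5594 = 6775.0 km = 6.7750×10⁶ m.
Transfer ellipse a_t = (r₁ + r₂)/2 = 4.021×10⁶ m.
At r₁: circular v_c1 = √(μ/r₁) = 1115 m/s; transfer-periapsis v_p = √[μ(2/r₁ − 1/a_t)] = 1448 m/s.
Δv₁ = v_p − v_c1 = 332.4 m/s.
At r₂: circular v_c2 = √(μ/r₂) = 482.2 m/s; transfer-apoapsis v_a = √[μ(2/r₂ − 1/a_t)] = 270.6 m/s.
Δv₂ = v_c2 − v_a = 211.5 m/s.
Total Δv = Δv₁ + Δv₂ = 543.9 m/s.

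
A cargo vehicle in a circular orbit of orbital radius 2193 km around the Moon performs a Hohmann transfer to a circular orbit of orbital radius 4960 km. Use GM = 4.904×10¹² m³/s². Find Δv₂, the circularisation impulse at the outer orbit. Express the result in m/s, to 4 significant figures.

r₁ = 2193 km = 2.193×10⁶ m.
r₂ = 4960 km = 4.960×10⁶ m.
Transfer ellipse a_t = (r₁ + r₂)/2 = 3.576×10⁶ m.
At r₁: circular v_c1 = √(μ/r₁) = 1495 m/s; transfer-perilune v_p = √[μ(2/r₁ − 1/a_t)] = 1761 m/s.
At r₂: circular v_c2 = √(μ/r₂) = 994.3 m/s; transfer-apolune v_a = √[μ(2/r₂ − 1/a_t)] = 778.6 m/s.
Δv₂ = v_c2 − v_a = 215.7 m/s.

Δv ≈ 215.7 m/s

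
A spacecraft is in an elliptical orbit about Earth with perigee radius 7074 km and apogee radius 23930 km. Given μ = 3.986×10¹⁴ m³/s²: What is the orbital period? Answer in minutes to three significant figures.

Semi-major axis a = (r_p + r_a)/2 = (7074.0 + 23930)/2 = 15502 km = 1.550×10⁷ m.
By Kepler's third law T = 2π√(a³/μ) = 2π × 3.057×10³ = 1.921×10⁴ s.
= 320.1 minutes.

T ≈ 320 minutes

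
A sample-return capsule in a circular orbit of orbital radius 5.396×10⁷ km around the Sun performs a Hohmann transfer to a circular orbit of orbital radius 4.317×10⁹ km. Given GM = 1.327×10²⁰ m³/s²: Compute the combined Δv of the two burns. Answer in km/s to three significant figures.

Δv_total ≈ 24.8 km/s

r₁ = 5.396×10⁷ km = 5.396×10¹⁰ m.
r₂ = 4.317×10⁹ km = 4.317×10¹² m.
Transfer ellipse a_t = (r₁ + r₂)/2 = 2.185×10¹² m.
At r₁: circular v_c1 = √(μ/r₁) = 49590 m/s; transfer-perihelion v_p = √[μ(2/r₁ − 1/a_t)] = 69700 m/s.
Δv₁ = v_p − v_c1 = 20110 m/s.
At r₂: circular v_c2 = √(μ/r₂) = 5544 m/s; transfer-aphelion v_a = √[μ(2/r₂ − 1/a_t)] = 871.2 m/s.
Δv₂ = v_c2 − v_a = 4673 m/s.
Total Δv = Δv₁ + Δv₂ = 24780 m/s = 24.78 km/s.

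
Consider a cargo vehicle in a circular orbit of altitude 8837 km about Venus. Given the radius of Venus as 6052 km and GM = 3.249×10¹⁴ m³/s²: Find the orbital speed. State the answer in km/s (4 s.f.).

r = 6052 + 8837 = 14889 km = 1.4889×10⁷ m.
For a circular orbit v = √(μ/r) = √(3.249×10¹⁴ / 1.489×10⁷) = √(2.182×10⁷) = 4671 m/s.
That is 4.671 km/s.

v ≈ 4.671 km/s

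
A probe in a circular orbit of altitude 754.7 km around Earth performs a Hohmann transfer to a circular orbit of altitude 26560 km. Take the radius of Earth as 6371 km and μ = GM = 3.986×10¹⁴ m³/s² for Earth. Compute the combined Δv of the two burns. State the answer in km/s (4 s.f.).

Δv_total ≈ 3.515 km/s

r₁ = 6371 + 754.7 = 7125.7 km = 7.1257×10⁶ m.
r₂ = 6371 + 26560 = 32931 km = 3.2931×10⁷ m.
Transfer ellipse a_t = (r₁ + r₂)/2 = 2.003×10⁷ m.
At r₁: circular v_c1 = √(μ/r₁) = 7479 m/s; transfer-perigee v_p = √[μ(2/r₁ − 1/a_t)] = 9590 m/s.
Δv₁ = v_p − v_c1 = 2111 m/s.
At r₂: circular v_c2 = √(μ/r₂) = 3479 m/s; transfer-apogee v_a = √[μ(2/r₂ − 1/a_t)] = 2075 m/s.
Δv₂ = v_c2 − v_a = 1404 m/s.
Total Δv = Δv₁ + Δv₂ = 3515 m/s = 3.515 km/s.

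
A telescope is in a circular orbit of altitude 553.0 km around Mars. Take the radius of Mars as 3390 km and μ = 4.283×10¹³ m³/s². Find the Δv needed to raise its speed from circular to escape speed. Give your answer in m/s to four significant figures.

Δv ≈ 1365 m/s

r = 3390 + 553.0 = 3943.0 km = 3.9430×10⁶ m.
Circular speed v_c = √(μ/r) = 3296 m/s.
Escape speed v_esc = √(2μ/r) = √2 × v_c = 4661 m/s.
Δv = v_esc − v_c = 1365 m/s.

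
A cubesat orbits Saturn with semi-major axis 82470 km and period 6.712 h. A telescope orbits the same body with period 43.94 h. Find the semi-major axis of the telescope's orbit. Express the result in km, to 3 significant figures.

a₂ ≈ 2.89×10⁵ km

Kepler's third law: a³ ∝ T², so a₂ = a₁ (T₂/T₁)^(2/3).
T₂/T₁ = 6.546, (T₂/T₁)^(2/3) = 3.499.
a₂ = 82470 × 3.499 = 2.886×10⁵ km.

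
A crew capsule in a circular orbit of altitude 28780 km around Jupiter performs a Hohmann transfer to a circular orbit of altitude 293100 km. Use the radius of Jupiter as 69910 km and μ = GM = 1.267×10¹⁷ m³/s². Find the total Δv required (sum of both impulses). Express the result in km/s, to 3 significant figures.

Δv_total ≈ 15.6 km/s

r₁ = 69910 + 28780 = 98690 km = 9.8690×10⁷ m.
r₂ = 69910 + 293100 = 363010 km = 3.6301×10⁸ m.
Transfer ellipse a_t = (r₁ + r₂)/2 = 2.308×10⁸ m.
At r₁: circular v_c1 = √(μ/r₁) = 35830 m/s; transfer-perijove v_p = √[μ(2/r₁ − 1/a_t)] = 44930 m/s.
Δv₁ = v_p − v_c1 = 9101 m/s.
At r₂: circular v_c2 = √(μ/r₂) = 18680 m/s; transfer-apojove v_a = √[μ(2/r₂ − 1/a_t)] = 12220 m/s.
Δv₂ = v_c2 − v_a = 6467 m/s.
Total Δv = Δv₁ + Δv₂ = 15570 m/s = 15.57 km/s.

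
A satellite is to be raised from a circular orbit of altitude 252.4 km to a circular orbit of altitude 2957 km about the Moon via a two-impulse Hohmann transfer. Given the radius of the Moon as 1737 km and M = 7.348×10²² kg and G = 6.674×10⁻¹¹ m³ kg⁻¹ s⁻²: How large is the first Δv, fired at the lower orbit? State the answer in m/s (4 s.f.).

Δv ≈ 290.8 m/s

μ = GM = 6.674×10⁻¹¹ × 7.348×10²² = 4.904×10¹² m³/s².
r₁ = 1737 + 252.4 = 1989.4 km = 1.9894×10⁶ m.
r₂ = 1737 + 2957 = 4694.0 km = 4.6940×10⁶ m.
Transfer ellipse a_t = (r₁ + r₂)/2 = 3.342×10⁶ m.
At r₁: circular v_c1 = √(μ/r₁) = 1570 m/s; transfer-perilune v_p = √[μ(2/r₁ − 1/a_t)] = 1861 m/s.
Δv₁ = v_p − v_c1 = 290.8 m/s.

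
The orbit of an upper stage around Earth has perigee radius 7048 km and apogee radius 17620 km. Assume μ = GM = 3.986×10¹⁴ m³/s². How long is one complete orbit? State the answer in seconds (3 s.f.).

Semi-major axis a = (r_p + r_a)/2 = (7048.0 + 17620)/2 = 12334 km = 1.233×10⁷ m.
By Kepler's third law T = 2π√(a³/μ) = 2π × 2.170×10³ = 1.363×10⁴ s.

T ≈ 13600 seconds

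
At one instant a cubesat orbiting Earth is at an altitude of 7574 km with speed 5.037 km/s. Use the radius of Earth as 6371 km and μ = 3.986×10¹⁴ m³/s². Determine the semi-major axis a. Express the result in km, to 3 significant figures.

r = 6371 + 7574 = 13945 km = 1.394×10⁷ m.
Vis-viva rearranged: 1/a = 2/r − v²/μ = 1.434×10⁻⁷ − 6.365×10⁻⁸ = 7.977×10⁻⁸ m⁻¹.
a = 1.254×10⁷ m = 12536 km.

a ≈ 12500 km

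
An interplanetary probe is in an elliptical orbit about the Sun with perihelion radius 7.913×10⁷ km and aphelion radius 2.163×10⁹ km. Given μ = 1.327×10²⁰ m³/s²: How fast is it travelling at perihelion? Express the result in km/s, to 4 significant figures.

Semi-major axis a = (r_p + r_a)/2 = 1.1211×10⁹ km = 1.121×10¹² m.
Vis-viva: v² = μ(2/r − 1/a) = 1.327×10²⁰ × (2.527×10⁻¹¹ − 8.920×10⁻¹³) = 3.236×10⁹ m²/s².
v = 56880 m/s = 56.88 km/s.

v ≈ 56.88 km/s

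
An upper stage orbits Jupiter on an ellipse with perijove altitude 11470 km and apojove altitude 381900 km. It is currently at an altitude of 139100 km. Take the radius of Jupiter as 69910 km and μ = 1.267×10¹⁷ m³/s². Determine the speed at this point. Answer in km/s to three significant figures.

r_p = 69910 + 11470 = 81380 km = 8.1380×10⁷ m.
r_a = 69910 + 381900 = 451810 km = 4.5181×10⁸ m.
r = 69910 + 139100 = 2.0901×10⁵ km = 2.090×10⁸ m.
Semi-major axis a = (r_p + r_a)/2 = 2.6660×10⁵ km = 2.666×10⁸ m.
Vis-viva: v² = μ(2/r − 1/a) = 1.267×10¹⁷ × (9.569×10⁻⁹ − 3.751×10⁻⁹) = 7.371×10⁸ m²/s².
v = 27150 m/s = 27.15 km/s.

v ≈ 27.2 km/s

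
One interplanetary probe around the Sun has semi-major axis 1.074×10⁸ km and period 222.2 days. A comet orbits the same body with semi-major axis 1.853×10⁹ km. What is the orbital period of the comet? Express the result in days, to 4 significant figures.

T₂ ≈ 15920 days

Kepler's third law: T² ∝ a³, so T₂ = T₁ (a₂/a₁)^(3/2).
a₂/a₁ = 17.25, (a₂/a₁)^(3/2) = 71.66.
T₂ = 222.2 × 71.66 = 15920 days.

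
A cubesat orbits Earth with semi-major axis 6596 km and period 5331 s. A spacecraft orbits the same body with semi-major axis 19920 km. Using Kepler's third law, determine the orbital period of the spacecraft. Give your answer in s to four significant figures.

T₂ ≈ 27980 s

Kepler's third law: T² ∝ a³, so T₂ = T₁ (a₂/a₁)^(3/2).
a₂/a₁ = 3.020, (a₂/a₁)^(3/2) = 5.248.
T₂ = 5331 × 5.248 = 27980 s.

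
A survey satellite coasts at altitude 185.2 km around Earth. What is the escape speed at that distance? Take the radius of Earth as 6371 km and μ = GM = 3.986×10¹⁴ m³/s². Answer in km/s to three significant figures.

r = 6371 + 185.2 = 6556.2 km = 6.5562×10⁶ m.
Escape speed v_esc = √(2μ/r) = √(2 × 3.986×10¹⁴ / 6.556×10⁶) = √(1.216×10⁸) = 11030 m/s.
= 11.03 km/s.

v_esc ≈ 11.0 km/s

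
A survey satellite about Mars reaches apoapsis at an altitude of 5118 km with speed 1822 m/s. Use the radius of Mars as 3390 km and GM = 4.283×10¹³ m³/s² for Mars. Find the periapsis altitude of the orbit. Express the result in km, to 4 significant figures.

r_a = 3390 + 5118 = 8508.0 km = 8.508×10⁶ m.
Specific energy ε = v²/2 − μ/r = -3.374×10⁶ J/kg, so a = −μ/(2ε) = 6.347×10⁶ m.
The apsides satisfy r_p + r_a = 2a, so the periapsis radius is 2a − r_a = 4.185×10⁶ m = 4185.2 km.
Periapsis altitude = 4185.2 − 3390 = 795.22 km.

periapsis altitude ≈ 795.2 km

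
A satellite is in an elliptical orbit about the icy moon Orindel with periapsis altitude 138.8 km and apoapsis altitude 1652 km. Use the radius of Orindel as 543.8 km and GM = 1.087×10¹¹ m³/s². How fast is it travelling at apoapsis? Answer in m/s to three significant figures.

v ≈ 153 m/s

r_p = 543.8 + 138.8 = 682.60 km = 6.8260×10⁵ m.
r_a = 543.8 + 1652 = 2195.8 km = 2.1958×10⁶ m.
Semi-major axis a = (r_p + r_a)/2 = 1439.2 km = 1.439×10⁶ m.
Vis-viva: v² = μ(2/r − 1/a) = 1.087×10¹¹ × (9.108×10⁻⁷ − 6.948×10⁻⁷) = 2.348×10⁴ m²/s².
v = 153.2 m/s.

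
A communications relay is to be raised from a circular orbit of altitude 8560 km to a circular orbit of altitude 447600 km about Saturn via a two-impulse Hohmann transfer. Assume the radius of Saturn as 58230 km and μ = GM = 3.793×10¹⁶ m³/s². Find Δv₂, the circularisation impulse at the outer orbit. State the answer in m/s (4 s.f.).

Δv ≈ 4477 m/s

r₁ = 58230 + 8560 = 66790 km = 6.6790×10⁷ m.
r₂ = 58230 + 447600 = 505830 km = 5.0583×10⁸ m.
Transfer ellipse a_t = (r₁ + r₂)/2 = 2.863×10⁸ m.
At r₁: circular v_c1 = √(μ/r₁) = 23830 m/s; transfer-perikrone v_p = √[μ(2/r₁ − 1/a_t)] = 31680 m/s.
At r₂: circular v_c2 = √(μ/r₂) = 8659 m/s; transfer-apokrone v_a = √[μ(2/r₂ − 1/a_t)] = 4182 m/s.
Δv₂ = v_c2 − v_a = 4477 m/s.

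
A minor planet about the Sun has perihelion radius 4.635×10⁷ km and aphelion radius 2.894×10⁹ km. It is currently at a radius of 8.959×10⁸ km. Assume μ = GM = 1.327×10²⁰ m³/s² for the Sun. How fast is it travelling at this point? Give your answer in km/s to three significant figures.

v ≈ 14.4 km/s

Semi-major axis a = (r_p + r_a)/2 = 1.4702×10⁹ km = 1.470×10¹² m.
Vis-viva: v² = μ(2/r − 1/a) = 1.327×10²⁰ × (2.232×10⁻¹² − 6.802×10⁻¹³) = 2.060×10⁸ m²/s².
v = 14350 m/s = 14.35 km/s.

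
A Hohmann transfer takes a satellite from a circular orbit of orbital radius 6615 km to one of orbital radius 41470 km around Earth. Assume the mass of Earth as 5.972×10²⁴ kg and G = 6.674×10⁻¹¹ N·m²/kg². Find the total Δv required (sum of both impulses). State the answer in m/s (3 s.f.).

μ = GM = 6.674×10⁻¹¹ × 5.972×10²⁴ = 3.986×10¹⁴ m³/s².
r₁ = 6615 km = 6.615×10⁶ m.
r₂ = 41470 km = 4.147×10⁷ m.
Transfer ellipse a_t = (r₁ + r₂)/2 = 2.404×10⁷ m.
At r₁: circular v_c1 = √(μ/r₁) = 7762 m/s; transfer-perigee v_p = √[μ(2/r₁ − 1/a_t)] = 10190 m/s.
Δv₁ = v_p − v_c1 = 2432 m/s.
At r₂: circular v_c2 = √(μ/r₂) = 3100 m/s; transfer-apogee v_a = √[μ(2/r₂ − 1/a_t)] = 1626 m/s.
Δv₂ = v_c2 − v_a = 1474 m/s.
Total Δv = Δv₁ + Δv₂ = 3906 m/s.

Δv_total ≈ 3910 m/s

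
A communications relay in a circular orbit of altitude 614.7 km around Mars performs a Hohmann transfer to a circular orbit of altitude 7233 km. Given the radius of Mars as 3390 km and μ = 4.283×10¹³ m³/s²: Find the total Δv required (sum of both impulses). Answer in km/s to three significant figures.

r₁ = 3390 + 614.7 = 4004.7 km = 4.0047×10⁶ m.
r₂ = 3390 + 7233 = 10623 km = 1.0623×10⁷ m.
Transfer ellipse a_t = (r₁ + r₂)/2 = 7.314×10⁶ m.
At r₁: circular v_c1 = √(μ/r₁) = 3270 m/s; transfer-periapsis v_p = √[μ(2/r₁ − 1/a_t)] = 3941 m/s.
Δv₁ = v_p − v_c1 = 671.0 m/s.
At r₂: circular v_c2 = √(μ/r₂) = 2008 m/s; transfer-apoapsis v_a = √[μ(2/r₂ − 1/a_t)] = 1486 m/s.
Δv₂ = v_c2 − v_a = 522.1 m/s.
Total Δv = Δv₁ + Δv₂ = 1193 m/s = 1.193 km/s.

Δv_total ≈ 1.19 km/s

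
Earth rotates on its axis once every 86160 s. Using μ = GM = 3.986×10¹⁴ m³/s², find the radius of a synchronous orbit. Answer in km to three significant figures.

A synchronous orbit has period T, so by Kepler's third law a = (μT²/4π²)^(1/3).
μT²/4π² = 3.986×10¹⁴ × (8.616×10⁴)² / 39.48 = 7.495×10²² m³.
a = 4.216×10⁷ m = 42163 km.

r_sync ≈ 42200 km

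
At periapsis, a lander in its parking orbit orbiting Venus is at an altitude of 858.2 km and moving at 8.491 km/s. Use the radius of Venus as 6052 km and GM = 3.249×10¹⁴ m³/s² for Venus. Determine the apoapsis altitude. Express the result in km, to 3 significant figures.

apoapsis altitude ≈ 16700 km

r_p = 6052 + 858.2 = 6910.2 km = 6.910×10⁶ m.
Specific energy ε = v²/2 − μ/r = -1.097×10⁷ J/kg, so a = −μ/(2ε) = 1.481×10⁷ m.
The apsides satisfy r_p + r_a = 2a, so the apoapsis radius is 2a − r_p = 2.271×10⁷ m = 22710 km.
Apoapsis altitude = 22710 − 6052 = 16658 km.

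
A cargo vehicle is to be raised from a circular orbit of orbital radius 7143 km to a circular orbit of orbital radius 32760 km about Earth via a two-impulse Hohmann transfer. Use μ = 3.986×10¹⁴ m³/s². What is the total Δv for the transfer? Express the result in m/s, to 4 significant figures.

Δv_total ≈ 3503 m/s

r₁ = 7143 km = 7.143×10⁶ m.
r₂ = 32760 km = 3.276×10⁷ m.
Transfer ellipse a_t = (r₁ + r₂)/2 = 1.995×10⁷ m.
At r₁: circular v_c1 = √(μ/r₁) = 7470 m/s; transfer-perigee v_p = √[μ(2/r₁ − 1/a_t)] = 9572 m/s.
Δv₁ = v_p − v_c1 = 2102 m/s.
At r₂: circular v_c2 = √(μ/r₂) = 3488 m/s; transfer-apogee v_a = √[μ(2/r₂ − 1/a_t)] = 2087 m/s.
Δv₂ = v_c2 − v_a = 1401 m/s.
Total Δv = Δv₁ + Δv₂ = 3503 m/s.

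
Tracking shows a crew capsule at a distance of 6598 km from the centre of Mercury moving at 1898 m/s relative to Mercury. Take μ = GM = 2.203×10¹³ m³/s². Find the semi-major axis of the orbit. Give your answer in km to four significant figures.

a ≈ 7163 km

r = 6.598×10⁶ m.
Vis-viva rearranged: 1/a = 2/r − v²/μ = 3.031×10⁻⁷ − 1.635×10⁻⁷ = 1.396×10⁻⁷ m⁻¹.
a = 7.163×10⁶ m = 7163.3 km.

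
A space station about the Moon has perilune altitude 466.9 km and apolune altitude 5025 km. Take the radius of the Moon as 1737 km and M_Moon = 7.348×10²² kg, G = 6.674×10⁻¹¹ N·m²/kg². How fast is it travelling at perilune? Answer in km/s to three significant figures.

v ≈ 1.83 km/s

μ = GM = 6.674×10⁻¹¹ × 7.348×10²² = 4.904×10¹² m³/s².
r_p = 1737 + 466.9 = 2203.9 km = 2.2039×10⁶ m.
r_a = 1737 + 5025 = 6762.0 km = 6.7620×10⁶ m.
Semi-major axis a = (r_p + r_a)/2 = 4482.9 km = 4.483×10⁶ m.
Vis-viva: v² = μ(2/r − 1/a) = 4.904×10¹² × (9.075×10⁻⁷ − 2.231×10⁻⁷) = 3.356×10⁶ m²/s².
v = 1832 m/s = 1.832 km/s.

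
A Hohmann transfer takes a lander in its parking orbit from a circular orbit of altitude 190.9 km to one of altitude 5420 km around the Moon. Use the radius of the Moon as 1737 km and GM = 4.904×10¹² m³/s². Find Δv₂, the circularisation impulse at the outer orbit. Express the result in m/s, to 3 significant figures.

Δv ≈ 288 m/s

r₁ = 1737 + 190.9 = 1927.9 km = 1.9279×10⁶ m.
r₂ = 1737 + 5420 = 7157.0 km = 7.1570×10⁶ m.
Transfer ellipse a_t = (r₁ + r₂)/2 = 4.542×10⁶ m.
At r₁: circular v_c1 = √(μ/r₁) = 1595 m/s; transfer-perilune v_p = √[μ(2/r₁ − 1/a_t)] = 2002 m/s.
At r₂: circular v_c2 = √(μ/r₂) = 827.8 m/s; transfer-apolune v_a = √[μ(2/r₂ − 1/a_t)] = 539.3 m/s.
Δv₂ = v_c2 − v_a = 288.5 m/s.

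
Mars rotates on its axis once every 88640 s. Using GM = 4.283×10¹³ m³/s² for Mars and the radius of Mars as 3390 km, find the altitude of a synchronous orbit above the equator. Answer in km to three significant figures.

h_sync ≈ 17000 km

A synchronous orbit has period T, so by Kepler's third law a = (μT²/4π²)^(1/3).
μT²/4π² = 4.283×10¹³ × (8.864×10⁴)² / 39.48 = 8.524×10²¹ m³.
a = 2.043×10⁷ m = 20428 km.
Altitude h = a − R = 20428 − 3390 = 17038 km.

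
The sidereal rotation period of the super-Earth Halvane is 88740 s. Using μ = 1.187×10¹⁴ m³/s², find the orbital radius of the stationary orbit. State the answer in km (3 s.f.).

A synchronous orbit has period T, so by Kepler's third law a = (μT²/4π²)^(1/3).
μT²/4π² = 1.187×10¹⁴ × (8.874×10⁴)² / 39.48 = 2.368×10²² m³.
a = 2.872×10⁷ m = 28715 km.

r_sync ≈ 28700 km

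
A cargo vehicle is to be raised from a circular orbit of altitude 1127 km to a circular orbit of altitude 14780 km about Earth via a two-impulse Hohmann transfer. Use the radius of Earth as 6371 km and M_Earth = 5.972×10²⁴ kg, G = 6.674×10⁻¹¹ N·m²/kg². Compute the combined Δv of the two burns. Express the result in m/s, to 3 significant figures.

μ = GM = 6.674×10⁻¹¹ × 5.972×10²⁴ = 3.986×10¹⁴ m³/s².
r₁ = 6371 + 1127 = 7498.0 km = 7.4980×10⁶ m.
r₂ = 6371 + 14780 = 21151 km = 2.1151×10⁷ m.
Transfer ellipse a_t = (r₁ + r₂)/2 = 1.432×10⁷ m.
At r₁: circular v_c1 = √(μ/r₁) = 7291 m/s; transfer-perigee v_p = √[μ(2/r₁ − 1/a_t)] = 8859 m/s.
Δv₁ = v_p − v_c1 = 1569 m/s.
At r₂: circular v_c2 = √(μ/r₂) = 4341 m/s; transfer-apogee v_a = √[μ(2/r₂ − 1/a_t)] = 3141 m/s.
Δv₂ = v_c2 − v_a = 1200 m/s.
Total Δv = Δv₁ + Δv₂ = 2769 m/s.

Δv_total ≈ 2770 m/s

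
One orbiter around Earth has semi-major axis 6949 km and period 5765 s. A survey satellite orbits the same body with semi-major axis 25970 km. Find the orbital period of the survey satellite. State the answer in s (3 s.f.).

T₂ ≈ 41700 s

Kepler's third law: T² ∝ a³, so T₂ = T₁ (a₂/a₁)^(3/2).
a₂/a₁ = 3.737, (a₂/a₁)^(3/2) = 7.225.
T₂ = 5765 × 7.225 = 41650 s.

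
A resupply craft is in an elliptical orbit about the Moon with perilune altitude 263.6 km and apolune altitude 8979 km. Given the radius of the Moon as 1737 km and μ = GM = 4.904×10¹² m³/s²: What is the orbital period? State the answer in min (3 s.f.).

r_p = 1737 + 263.6 = 2000.6 km = 2.0006×10⁶ m.
r_a = 1737 + 8979 = 10716 km = 1.0716×10⁷ m.
Semi-major axis a = (r_p + r_a)/2 = (2000.6 + 10716)/2 = 6358.3 km = 6.358×10⁶ m.
By Kepler's third law T = 2π√(a³/μ) = 2π × 7.240×10³ = 4.549×10⁴ s.
= 758.2 min.

T ≈ 758 min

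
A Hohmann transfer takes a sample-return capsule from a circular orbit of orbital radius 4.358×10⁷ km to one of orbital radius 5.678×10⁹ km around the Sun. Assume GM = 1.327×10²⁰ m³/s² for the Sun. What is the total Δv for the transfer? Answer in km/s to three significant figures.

Δv_total ≈ 26.8 km/s

r₁ = 4.358×10⁷ km = 4.358×10¹⁰ m.
r₂ = 5.678×10⁹ km = 5.678×10¹² m.
Transfer ellipse a_t = (r₁ + r₂)/2 = 2.861×10¹² m.
At r₁: circular v_c1 = √(μ/r₁) = 55180 m/s; transfer-perihelion v_p = √[μ(2/r₁ − 1/a_t)] = 77740 m/s.
Δv₁ = v_p − v_c1 = 22560 m/s.
At r₂: circular v_c2 = √(μ/r₂) = 4834 m/s; transfer-aphelion v_a = √[μ(2/r₂ − 1/a_t)] = 596.7 m/s.
Δv₂ = v_c2 − v_a = 4238 m/s.
Total Δv = Δv₁ + Δv₂ = 26800 m/s = 26.80 km/s.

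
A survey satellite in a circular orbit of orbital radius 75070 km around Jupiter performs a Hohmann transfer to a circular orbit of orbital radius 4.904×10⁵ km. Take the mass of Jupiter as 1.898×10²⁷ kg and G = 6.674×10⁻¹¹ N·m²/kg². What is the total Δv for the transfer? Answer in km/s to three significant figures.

Δv_total ≈ 20.8 km/s

μ = GM = 6.674×10⁻¹¹ × 1.898×10²⁷ = 1.267×10¹⁷ m³/s².
r₁ = 75070 km = 7.507×10⁷ m.
r₂ = 4.904×10⁵ km = 4.904×10⁸ m.
Transfer ellipse a_t = (r₁ + r₂)/2 = 2.827×10⁸ m.
At r₁: circular v_c1 = √(μ/r₁) = 41080 m/s; transfer-perijove v_p = √[μ(2/r₁ − 1/a_t)] = 54100 m/s.
Δv₁ = v_p − v_c1 = 13020 m/s.
At r₂: circular v_c2 = √(μ/r₂) = 16070 m/s; transfer-apojove v_a = √[μ(2/r₂ − 1/a_t)] = 8282 m/s.
Δv₂ = v_c2 − v_a = 7790 m/s.
Total Δv = Δv₁ + Δv₂ = 20810 m/s = 20.81 km/s.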